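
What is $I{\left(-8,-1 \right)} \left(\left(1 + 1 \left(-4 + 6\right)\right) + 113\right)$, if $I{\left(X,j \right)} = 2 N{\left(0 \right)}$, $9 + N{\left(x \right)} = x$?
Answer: $-2088$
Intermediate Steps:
$N{\left(x \right)} = -9 + x$
$I{\left(X,j \right)} = -18$ ($I{\left(X,j \right)} = 2 \left(-9 + 0\right) = 2 \left(-9\right) = -18$)
$I{\left(-8,-1 \right)} \left(\left(1 + 1 \left(-4 + 6\right)\right) + 113\right) = - 18 \left(\left(1 + 1 \left(-4 + 6\right)\right) + 113\right) = - 18 \left(\left(1 + 1 \cdot 2\right) + 113\right) = - 18 \left(\left(1 + 2\right) + 113\right) = - 18 \left(3 + 113\right) = \left(-18\right) 116 = -2088$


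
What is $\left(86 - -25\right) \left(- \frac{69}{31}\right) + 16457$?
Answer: $\frac{502508}{31} \approx 16210.0$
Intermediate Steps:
$\left(86 - -25\right) \left(- \frac{69}{31}\right) + 16457 = \left(86 + \left(-17 + 42\right)\right) \left(\left(-69\right) \frac{1}{31}\right) + 16457 = \left(86 + 25\right) \left(- \frac{69}{31}\right) + 16457 = 111 \left(- \frac{69}{31}\right) + 16457 = - \frac{7659}{31} + 16457 = \frac{502508}{31}$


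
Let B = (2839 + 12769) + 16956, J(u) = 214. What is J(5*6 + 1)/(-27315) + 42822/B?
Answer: 581357117/444742830 ≈ 1.3072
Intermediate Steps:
B = 32564 (B = 15608 + 16956 = 32564)
J(5*6 + 1)/(-27315) + 42822/B = 214/(-27315) + 42822/32564 = 214*(-1/27315) + 42822*(1/32564) = -214/27315 + 21411/16282 = 581357117/444742830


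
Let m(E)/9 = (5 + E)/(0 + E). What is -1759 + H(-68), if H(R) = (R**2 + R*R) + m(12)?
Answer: 30007/4 ≈ 7501.8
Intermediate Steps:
m(E) = 9*(5 + E)/E (m(E) = 9*((5 + E)/(0 + E)) = 9*((5 + E)/E) = 9*(5 + E)/E)
H(R) = 51/4 + 2*R**2 (H(R) = (R**2 + R*R) + (9 + 45/12) = (R**2 + R**2) + (9 + 45*(1/12)) = 2*R**2 + (9 + 15/4) = 2*R**2 + 51/4 = 51/4 + 2*R**2)
-1759 + H(-68) = -1759 + (51/4 + 2*(-68)**2) = -1759 + (51/4 + 2*4624) = -1759 + (51/4 + 9248) = -1759 + 37043/4 = 30007/4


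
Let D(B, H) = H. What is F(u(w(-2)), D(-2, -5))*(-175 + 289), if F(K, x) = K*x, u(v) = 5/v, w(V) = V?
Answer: 1425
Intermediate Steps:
F(u(w(-2)), D(-2, -5))*(-175 + 289) = ((5/(-2))*(-5))*(-175 + 289) = ((5*(-½))*(-5))*114 = -5/2*(-5)*114 = (25/2)*114 = 1425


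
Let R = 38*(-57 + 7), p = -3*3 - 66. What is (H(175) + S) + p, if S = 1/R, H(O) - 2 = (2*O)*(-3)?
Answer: -2133701/1900 ≈ -1123.0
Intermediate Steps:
H(O) = 2 - 6*O (H(O) = 2 + (2*O)*(-3) = 2 - 6*O)
p = -75 (p = -9 - 66 = -75)
R = -1900 (R = 38*(-50) = -1900)
S = -1/1900 (S = 1/(-1900) = -1/1900 ≈ -0.00052632)
(H(175) + S) + p = ((2 - 6*175) - 1/1900) - 75 = ((2 - 1050) - 1/1900) - 75 = (-1048 - 1/1900) - 75 = -1991201/1900 - 75 = -2133701/1900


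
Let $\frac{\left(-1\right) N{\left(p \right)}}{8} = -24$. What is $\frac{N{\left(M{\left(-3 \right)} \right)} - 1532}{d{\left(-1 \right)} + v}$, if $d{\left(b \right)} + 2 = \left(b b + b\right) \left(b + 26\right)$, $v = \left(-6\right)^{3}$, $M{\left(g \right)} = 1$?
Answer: $\frac{670}{109} \approx 6.1468$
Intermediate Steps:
$N{\left(p \right)} = 192$ ($N{\left(p \right)} = \left(-8\right) \left(-24\right) = 192$)
$v = -216$
$d{\left(b \right)} = -2 + \left(26 + b\right) \left(b + b^{2}\right)$ ($d{\left(b \right)} = -2 + \left(b b + b\right) \left(b + 26\right) = -2 + \left(b^{2} + b\right) \left(26 + b\right) = -2 + \left(b + b^{2}\right) \left(26 + b\right) = -2 + \left(26 + b\right) \left(b + b^{2}\right)$)
$\frac{N{\left(M{\left(-3 \right)} \right)} - 1532}{d{\left(-1 \right)} + v} = \frac{192 - 1532}{\left(-2 + \left(-1\right)^{3} + 26 \left(-1\right) + 27 \left(-1\right)^{2}\right) - 216} = - \frac{1340}{\left(-2 - 1 - 26 + 27 \cdot 1\right) - 216} = - \frac{1340}{\left(-2 - 1 - 26 + 27\right) - 216} = - \frac{1340}{-2 - 216} = - \frac{1340}{-218} = \left(-1340\right) \left(- \frac{1}{218}\right) = \frac{670}{109}$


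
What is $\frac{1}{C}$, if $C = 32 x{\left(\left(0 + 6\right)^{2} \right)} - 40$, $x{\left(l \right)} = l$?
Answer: $\frac{1}{1112} \approx 0.00089928$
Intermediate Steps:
$C = 1112$ ($C = 32 \left(0 + 6\right)^{2} - 40 = 32 \cdot 6^{2} - 40 = 32 \cdot 36 - 40 = 1152 - 40 = 1112$)
$\frac{1}{C} = \frac{1}{1112}$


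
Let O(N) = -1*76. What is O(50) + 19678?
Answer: 19602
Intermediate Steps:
O(N) = -76
O(50) + 19678 = -76 + 19678 = 19602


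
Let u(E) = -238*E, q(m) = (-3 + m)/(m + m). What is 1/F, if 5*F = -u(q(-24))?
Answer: 40/1071 ≈ 0.037348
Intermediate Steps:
q(m) = (-3 + m)/(2*m) (q(m) = (-3 + m)/((2*m)) = (-3 + m)*(1/(2*m)) = (-3 + m)/(2*m))
F = 1071/40 (F = (-(-238)*(½)*(-3 - 24)/(-24))/5 = (-(-238)*(½)*(-1/24)*(-27))/5 = (-(-238)*9/16)/5 = (-1*(-1071/8))/5 = (⅕)*(1071/8) = 1071/40 ≈ 26.775)
1/F = 1/(1071/40) = 40/1071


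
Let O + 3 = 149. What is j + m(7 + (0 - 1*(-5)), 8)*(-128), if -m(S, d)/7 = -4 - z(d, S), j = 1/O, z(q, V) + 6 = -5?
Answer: 915713/146 ≈ 6272.0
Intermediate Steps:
O = 146 (O = -3 + 149 = 146)
z(q, V) = -11 (z(q, V) = -6 - 5 = -11)
j = 1/146 ≈ 0.0068493
m(S, d) = -49 (m(S, d) = -7*(-4 - 1*(-11)) = -7*(-4 + 11) = -7*7 = -49)
j + m(7 + (0 - 1*(-5)), 8)*(-128) = 1/146 - 49*(-128) = 1/146 + 6272 = 915713/146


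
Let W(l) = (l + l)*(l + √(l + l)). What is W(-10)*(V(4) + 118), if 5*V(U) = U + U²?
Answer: 24400 - 4880*I*√5 ≈ 24400.0 - 10912.0*I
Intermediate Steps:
V(U) = U/5 + U²/5 (V(U) = (U + U²)/5 = U/5 + U²/5)
W(l) = 2*l*(l + √2*√l) (W(l) = (2*l)*(l + √(2*l)) = (2*l)*(l + √2*√l) = 2*l*(l + √2*√l))
W(-10)*(V(4) + 118) = (2*(-10)² + 2*√2*(-10)^(3/2))*((⅕)*4*(1 + 4) + 118) = (2*100 + 2*√2*(-10*I*√10))*((⅕)*4*5 + 118) = (200 - 40*I*√5)*(4 + 118) = (200 - 40*I*√5)*122 = 24400 - 4880*I*√5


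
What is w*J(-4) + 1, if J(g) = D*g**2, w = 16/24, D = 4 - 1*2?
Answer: 67/3 ≈ 22.333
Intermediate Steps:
D = 2 (D = 4 - 2 = 2)
w = 2/3 (w = 16*(1/24) = 2/3 ≈ 0.66667)
J(g) = 2*g**2
w*J(-4) + 1 = 2*(2*(-4)**2)/3 + 1 = 2*(2*16)/3 + 1 = (2/3)*32 + 1 = 64/3 + 1 = 67/3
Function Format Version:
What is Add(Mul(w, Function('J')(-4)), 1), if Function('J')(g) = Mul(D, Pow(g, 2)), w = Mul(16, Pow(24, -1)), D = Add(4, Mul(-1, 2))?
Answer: Rational(67, 3) ≈ 22.333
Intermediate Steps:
D = 2 (D = Add(4, -2) = 2)
w = Rational(2, 3) (w = Mul(16, Rational(1, 24)) = Rational(2, 3) ≈ 0.66667)
Function('J')(g) = Mul(2, Pow(g, 2))
Add(Mul(w, Function('J')(-4)), 1) = Add(Mul(Rational(2, 3), Mul(2, Pow(-4, 2))), 1) = Add(Mul(Rational(2, 3), Mul(2, 16)), 1) = Add(Mul(Rational(2, 3), 32), 1) = Add(Rational(64, 3), 1) = Rational(67, 3)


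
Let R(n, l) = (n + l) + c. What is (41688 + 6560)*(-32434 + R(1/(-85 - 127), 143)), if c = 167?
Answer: -82145705918/53 ≈ -1.5499e+9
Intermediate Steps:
R(n, l) = 167 + l + n (R(n, l) = (n + l) + 167 = (l + n) + 167 = 167 + l + n)
(41688 + 6560)*(-32434 + R(1/(-85 - 127), 143)) = (41688 + 6560)*(-32434 + (167 + 143 + 1/(-85 - 127))) = 48248*(-32434 + (167 + 143 + 1/(-212))) = 48248*(-32434 + (167 + 143 - 1/212)) = 48248*(-32434 + 65719/212) = 48248*(-6810289/212) = -82145705918/53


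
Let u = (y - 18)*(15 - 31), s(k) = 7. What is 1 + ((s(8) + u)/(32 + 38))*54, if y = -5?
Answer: 2032/7 ≈ 290.29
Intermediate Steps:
u = 368 (u = (-5 - 18)*(15 - 31) = -23*(-16) = 368)
1 + ((s(8) + u)/(32 + 38))*54 = 1 + ((7 + 368)/(32 + 38))*54 = 1 + (375/70)*54 = 1 + (375*(1/70))*54 = 1 + (75/14)*54 = 1 + 2025/7 = 2032/7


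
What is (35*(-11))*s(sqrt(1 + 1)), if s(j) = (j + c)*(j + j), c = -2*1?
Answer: -1540 + 1540*sqrt(2) ≈ 637.89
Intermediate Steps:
c = -2
s(j) = 2*j*(-2 + j) (s(j) = (j - 2)*(j + j) = (-2 + j)*(2*j) = 2*j*(-2 + j))
(35*(-11))*s(sqrt(1 + 1)) = (35*(-11))*(2*sqrt(1 + 1)*(-2 + sqrt(1 + 1))) = -770*sqrt(2)*(-2 + sqrt(2))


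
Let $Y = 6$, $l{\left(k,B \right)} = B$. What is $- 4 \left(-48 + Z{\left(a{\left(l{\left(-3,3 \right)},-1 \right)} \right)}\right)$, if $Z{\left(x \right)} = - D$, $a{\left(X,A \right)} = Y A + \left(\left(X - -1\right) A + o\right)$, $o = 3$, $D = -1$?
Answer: $188$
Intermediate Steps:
$a{\left(X,A \right)} = 3 + 6 A + A \left(1 + X\right)$ ($a{\left(X,A \right)} = 6 A + \left(\left(X - -1\right) A + 3\right) = 6 A + \left(\left(X + 1\right) A + 3\right) = 6 A + \left(\left(1 + X\right) A + 3\right) = 6 A + \left(A \left(1 + X\right) + 3\right) = 6 A + \left(3 + A \left(1 + X\right)\right) = 3 + 6 A + A \left(1 + X\right)$)
$Z{\left(x \right)} = 1$ ($Z{\left(x \right)} = \left(-1\right) \left(-1\right) = 1$)
$- 4 \left(-48 + Z{\left(a{\left(l{\left(-3,3 \right)},-1 \right)} \right)}\right) = - 4 \left(-48 + 1\right) = \left(-4\right) \left(-47\right) = 188$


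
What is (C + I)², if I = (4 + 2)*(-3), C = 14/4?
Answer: 841/4 ≈ 210.25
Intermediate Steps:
C = 7/2 (C = (¼)*14 = 7/2 ≈ 3.5000)
I = -18 (I = 6*(-3) = -18)
(C + I)² = (7/2 - 18)² = (-29/2)² = 841/4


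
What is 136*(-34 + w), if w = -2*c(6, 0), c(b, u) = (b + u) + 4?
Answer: -7344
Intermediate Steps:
c(b, u) = 4 + b + u
w = -20 (w = -2*(4 + 6 + 0) = -2*10 = -20)
136*(-34 + w) = 136*(-34 - 20) = 136*(-54) = -7344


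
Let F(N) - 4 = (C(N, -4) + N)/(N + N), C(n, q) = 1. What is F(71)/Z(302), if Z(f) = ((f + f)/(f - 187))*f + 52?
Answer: 9200/3343887 ≈ 0.0027513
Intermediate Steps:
Z(f) = 52 + 2*f²/(-187 + f) (Z(f) = ((2*f)/(-187 + f))*f + 52 = (2*f/(-187 + f))*f + 52 = 2*f²/(-187 + f) + 52 = 52 + 2*f²/(-187 + f))
F(N) = 4 + (1 + N)/(2*N) (F(N) = 4 + (1 + N)/(N + N) = 4 + (1 + N)/((2*N)) = 4 + (1 + N)*(1/(2*N)) = 4 + (1 + N)/(2*N))
F(71)/Z(302) = ((½)*(1 + 9*71)/71)/((2*(-4862 + 302² + 26*302)/(-187 + 302))) = ((½)*(1/71)*(1 + 639))/((2*(-4862 + 91204 + 7852)/115)) = ((½)*(1/71)*640)/((2*(1/115)*94194)) = 320/(71*(188388/115)) = (320/71)*(115/188388) = 9200/3343887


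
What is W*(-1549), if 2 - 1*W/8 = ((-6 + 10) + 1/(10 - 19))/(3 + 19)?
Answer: -2236756/99 ≈ -22594.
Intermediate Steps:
W = 1444/99 (W = 16 - 8*((-6 + 10) + 1/(10 - 19))/(3 + 19) = 16 - 8*(4 + 1/(-9))/22 = 16 - 8*(4 - ⅑)/22 = 16 - 280/(9*22) = 16 - 8*35/198 = 16 - 140/99 = 1444/99 ≈ 14.586)
W*(-1549) = (1444/99)*(-1549) = -2236756/99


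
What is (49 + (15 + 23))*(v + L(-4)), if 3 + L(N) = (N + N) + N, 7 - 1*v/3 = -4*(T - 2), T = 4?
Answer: 2610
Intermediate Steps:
v = 45 (v = 21 - (-12)*(4 - 2) = 21 - (-12)*2 = 21 - 3*(-8) = 21 + 24 = 45)
L(N) = -3 + 3*N (L(N) = -3 + ((N + N) + N) = -3 + (2*N + N) = -3 + 3*N)
(49 + (15 + 23))*(v + L(-4)) = (49 + (15 + 23))*(45 + (-3 + 3*(-4))) = (49 + 38)*(45 + (-3 - 12)) = 87*(45 - 15) = 87*30 = 2610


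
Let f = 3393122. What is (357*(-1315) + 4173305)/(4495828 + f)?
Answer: 74077/157779 ≈ 0.46950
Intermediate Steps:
(357*(-1315) + 4173305)/(4495828 + f) = (357*(-1315) + 4173305)/(4495828 + 3393122) = (-469455 + 4173305)/7888950 = 3703850*(1/7888950) = 74077/157779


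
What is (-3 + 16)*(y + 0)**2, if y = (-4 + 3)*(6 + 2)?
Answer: 832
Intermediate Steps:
y = -8 (y = -1*8 = -8)
(-3 + 16)*(y + 0)**2 = (-3 + 16)*(-8 + 0)**2 = 13*(-8)**2 = 13*64 = 832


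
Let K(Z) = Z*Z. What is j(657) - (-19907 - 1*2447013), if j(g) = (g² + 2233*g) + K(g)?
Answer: 4797299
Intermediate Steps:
K(Z) = Z²
j(g) = 2*g² + 2233*g (j(g) = (g² + 2233*g) + g² = 2*g² + 2233*g)
j(657) - (-19907 - 1*2447013) = 657*(2233 + 2*657) - (-19907 - 1*2447013) = 657*(2233 + 1314) - (-19907 - 2447013) = 657*3547 - 1*(-2466920) = 2330379 + 2466920 = 4797299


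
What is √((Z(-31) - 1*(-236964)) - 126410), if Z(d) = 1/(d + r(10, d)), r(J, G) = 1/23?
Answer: 5*√560446706/356 ≈ 332.50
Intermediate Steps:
r(J, G) = 1/23
Z(d) = 1/(1/23 + d) (Z(d) = 1/(d + 1/23) = 1/(1/23 + d))
√((Z(-31) - 1*(-236964)) - 126410) = √((23/(1 + 23*(-31)) - 1*(-236964)) - 126410) = √((23/(1 - 713) + 236964) - 126410) = √((23/(-712) + 236964) - 126410) = √((23*(-1/712) + 236964) - 126410) = √((-23/712 + 236964) - 126410) = √(168718345/712 - 126410) = √(78714425/712) = 5*√560446706/356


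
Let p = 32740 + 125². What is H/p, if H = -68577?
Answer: -68577/48365 ≈ -1.4179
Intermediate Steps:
p = 48365 (p = 32740 + 15625 = 48365)
H/p = -68577/48365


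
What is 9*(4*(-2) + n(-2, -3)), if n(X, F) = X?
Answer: -90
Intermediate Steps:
9*(4*(-2) + n(-2, -3)) = 9*(4*(-2) - 2) = 9*(-8 - 2) = 9*(-10) = -90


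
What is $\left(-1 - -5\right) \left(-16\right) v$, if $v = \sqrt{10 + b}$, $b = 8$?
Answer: $- 192 \sqrt{2} \approx -271.53$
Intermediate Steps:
$v = 3 \sqrt{2}$ ($v = \sqrt{10 + 8} = \sqrt{18} = 3 \sqrt{2} \approx 4.2426$)
$\left(-1 - -5\right) \left(-16\right) v = \left(-1 - -5\right) \left(-16\right) 3 \sqrt{2} = \left(-1 + 5\right) \left(-16\right) 3 \sqrt{2} = 4 \left(-16\right) 3 \sqrt{2} = - 64 \cdot 3 \sqrt{2} = - 192 \sqrt{2}$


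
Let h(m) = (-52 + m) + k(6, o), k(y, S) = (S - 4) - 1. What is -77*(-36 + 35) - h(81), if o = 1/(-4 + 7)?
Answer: 158/3 ≈ 52.667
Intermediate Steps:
o = 1/3 ≈ 0.33333
k(y, S) = -5 + S (k(y, S) = (-4 + S) - 1 = -5 + S)
h(m) = -170/3 + m (h(m) = (-52 + m) + (-5 + 1/3) = (-52 + m) - 14/3 = -170/3 + m)
-77*(-36 + 35) - h(81) = -77*(-36 + 35) - (-170/3 + 81) = -77*(-1) - 1*73/3 = 77 - 73/3 = 158/3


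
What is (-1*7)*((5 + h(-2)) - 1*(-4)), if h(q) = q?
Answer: -49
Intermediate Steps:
(-1*7)*((5 + h(-2)) - 1*(-4)) = (-1*7)*((5 - 2) - 1*(-4)) = -7*(3 + 4) = -7*7 = -49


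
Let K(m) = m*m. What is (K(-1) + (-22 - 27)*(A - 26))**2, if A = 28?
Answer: 9409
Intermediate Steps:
K(m) = m**2
(K(-1) + (-22 - 27)*(A - 26))**2 = ((-1)**2 + (-22 - 27)*(28 - 26))**2 = (1 - 49*2)**2 = (1 - 98)**2 = (-97)**2 = 9409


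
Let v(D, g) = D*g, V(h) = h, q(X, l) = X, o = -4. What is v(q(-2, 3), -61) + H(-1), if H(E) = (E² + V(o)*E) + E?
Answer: 126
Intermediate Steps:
H(E) = E² - 3*E (H(E) = (E² - 4*E) + E = E² - 3*E)
v(q(-2, 3), -61) + H(-1) = -2*(-61) - (-3 - 1) = 122 - 1*(-4) = 122 + 4 = 126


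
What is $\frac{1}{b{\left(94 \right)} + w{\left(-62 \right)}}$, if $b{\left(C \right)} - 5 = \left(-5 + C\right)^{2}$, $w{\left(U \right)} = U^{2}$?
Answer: $\frac{1}{11770} \approx 8.4962 \cdot 10^{-5}$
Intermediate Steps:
$b{\left(C \right)} = 5 + \left(-5 + C\right)^{2}$
$\frac{1}{b{\left(94 \right)} + w{\left(-62 \right)}} = \frac{1}{\left(5 + \left(-5 + 94\right)^{2}\right) + \left(-62\right)^{2}} = \frac{1}{\left(5 + 89^{2}\right) + 3844} = \frac{1}{\left(5 + 7921\right) + 3844} = \frac{1}{7926 + 3844} = \frac{1}{11770}$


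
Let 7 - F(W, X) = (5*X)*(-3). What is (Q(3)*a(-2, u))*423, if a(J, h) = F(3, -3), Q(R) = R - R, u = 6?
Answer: 0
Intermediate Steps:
Q(R) = 0
F(W, X) = 7 + 15*X (F(W, X) = 7 - 5*X*(-3) = 7 - (-15)*X = 7 + 15*X)
a(J, h) = -38 (a(J, h) = 7 + 15*(-3) = 7 - 45 = -38)
(Q(3)*a(-2, u))*423 = (0*(-38))*423 = 0*423 = 0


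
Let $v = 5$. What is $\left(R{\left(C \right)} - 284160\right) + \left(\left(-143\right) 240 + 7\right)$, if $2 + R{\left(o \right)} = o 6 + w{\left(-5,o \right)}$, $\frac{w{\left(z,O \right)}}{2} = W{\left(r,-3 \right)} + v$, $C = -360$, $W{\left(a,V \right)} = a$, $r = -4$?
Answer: $-320633$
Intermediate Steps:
$w{\left(z,O \right)} = 2$ ($w{\left(z,O \right)} = 2 \left(-4 + 5\right) = 2 \cdot 1 = 2$)
$R{\left(o \right)} = 6 o$ ($R{\left(o \right)} = -2 + \left(o 6 + 2\right) = -2 + \left(6 o + 2\right) = -2 + \left(2 + 6 o\right) = 6 o$)
$\left(R{\left(C \right)} - 284160\right) + \left(\left(-143\right) 240 + 7\right) = \left(6 \left(-360\right) - 284160\right) + \left(\left(-143\right) 240 + 7\right) = \left(-2160 - 284160\right) + \left(-34320 + 7\right) = -286320 - 34313 = -320633$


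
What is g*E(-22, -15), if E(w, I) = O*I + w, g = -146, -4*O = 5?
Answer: 949/2 ≈ 474.50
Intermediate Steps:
O = -5/4 (O = -¼*5 = -5/4 ≈ -1.2500)
E(w, I) = w - 5*I/4 (E(w, I) = -5*I/4 + w = w - 5*I/4)
g*E(-22, -15) = -146*(-22 - 5/4*(-15)) = -146*(-22 + 75/4) = -146*(-13/4) = 949/2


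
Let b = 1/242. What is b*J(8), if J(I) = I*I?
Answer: 32/121 ≈ 0.26446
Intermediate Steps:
b = 1/242 ≈ 0.0041322
J(I) = I²
b*J(8) = (1/242)*8² = (1/242)*64 = 32/121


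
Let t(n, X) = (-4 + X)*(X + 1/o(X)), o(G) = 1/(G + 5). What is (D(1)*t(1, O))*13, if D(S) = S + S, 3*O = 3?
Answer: -546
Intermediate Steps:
O = 1 (O = (⅓)*3 = 1)
D(S) = 2*S
o(G) = 1/(5 + G)
t(n, X) = (-4 + X)*(5 + 2*X) (t(n, X) = (-4 + X)*(X + 1/(1/(5 + X))) = (-4 + X)*(X + (5 + X)) = (-4 + X)*(5 + 2*X))
(D(1)*t(1, O))*13 = ((2*1)*((-4 + 1)*(5 + 2*1)))*13 = (2*(-3*(5 + 2)))*13 = (2*(-3*7))*13 = (2*(-21))*13 = -42*13 = -546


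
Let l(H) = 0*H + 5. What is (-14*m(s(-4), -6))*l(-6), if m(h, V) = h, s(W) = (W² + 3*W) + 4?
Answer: -560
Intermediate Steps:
s(W) = 4 + W² + 3*W
l(H) = 5 (l(H) = 0 + 5 = 5)
(-14*m(s(-4), -6))*l(-6) = -14*(4 + (-4)² + 3*(-4))*5 = -14*(4 + 16 - 12)*5 = -14*8*5 = -112*5 = -560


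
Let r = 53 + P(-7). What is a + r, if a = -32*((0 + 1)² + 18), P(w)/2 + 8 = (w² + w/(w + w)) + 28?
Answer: -416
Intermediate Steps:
P(w) = 41 + 2*w² (P(w) = -16 + 2*((w² + w/(w + w)) + 28) = -16 + 2*((w² + w/((2*w))) + 28) = -16 + 2*((w² + (1/(2*w))*w) + 28) = -16 + 2*((w² + ½) + 28) = -16 + 2*((½ + w²) + 28) = -16 + 2*(57/2 + w²) = -16 + (57 + 2*w²) = 41 + 2*w²)
r = 192 (r = 53 + (41 + 2*(-7)²) = 53 + (41 + 2*49) = 53 + (41 + 98) = 53 + 139 = 192)
a = -608 (a = -32*(1² + 18) = -32*(1 + 18) = -32*19 = -608)
a + r = -608 + 192 = -416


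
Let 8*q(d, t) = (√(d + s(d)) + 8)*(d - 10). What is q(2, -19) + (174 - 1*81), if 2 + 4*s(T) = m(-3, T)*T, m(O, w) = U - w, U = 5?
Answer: 85 - √3 ≈ 83.268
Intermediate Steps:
m(O, w) = 5 - w
s(T) = -½ + T*(5 - T)/4 (s(T) = -½ + ((5 - T)*T)/4 = -½ + (T*(5 - T))/4 = -½ + T*(5 - T)/4)
q(d, t) = (-10 + d)*(8 + √(-½ + d - d*(-5 + d)/4))/8 (q(d, t) = ((√(d + (-½ - d*(-5 + d)/4)) + 8)*(d - 10))/8 = ((√(-½ + d - d*(-5 + d)/4) + 8)*(-10 + d))/8 = ((8 + √(-½ + d - d*(-5 + d)/4))*(-10 + d))/8 = ((-10 + d)*(8 + √(-½ + d - d*(-5 + d)/4)))/8 = (-10 + d)*(8 + √(-½ + d - d*(-5 + d)/4))/8)
q(2, -19) + (174 - 1*81) = (-10 + 2 - 5*√(-2 - 1*2² + 9*2)/8 + (1/16)*2*√(-2 - 1*2² + 9*2)) + (174 - 1*81) = (-10 + 2 - 5*√(-2 - 1*4 + 18)/8 + (1/16)*2*√(-2 - 1*4 + 18)) + (174 - 81) = (-10 + 2 - 5*√(-2 - 4 + 18)/8 + (1/16)*2*√(-2 - 4 + 18)) + 93 = (-10 + 2 - 5*√3/4 + (1/16)*2*√12) + 93 = (-10 + 2 - 5*√3/4 + (1/16)*2*(2*√3)) + 93 = (-10 + 2 - 5*√3/4 + √3/4) + 93 = (-8 - √3) + 93 = 85 - √3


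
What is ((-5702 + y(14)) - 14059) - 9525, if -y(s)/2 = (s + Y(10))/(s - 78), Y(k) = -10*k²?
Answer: -469069/16 ≈ -29317.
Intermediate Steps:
y(s) = -2*(-1000 + s)/(-78 + s) (y(s) = -2*(s - 10*10²)/(s - 78) = -2*(s - 10*100)/(-78 + s) = -2*(s - 1000)/(-78 + s) = -2*(-1000 + s)/(-78 + s))
((-5702 + y(14)) - 14059) - 9525 = ((-5702 + 2*(1000 - 1*14)/(-78 + 14)) - 14059) - 9525 = ((-5702 + 2*(1000 - 14)/(-64)) - 14059) - 9525 = ((-5702 + 2*(-1/64)*986) - 14059) - 9525 = ((-5702 - 493/16) - 14059) - 9525 = (-91725/16 - 14059) - 9525 = -316669/16 - 9525 = -469069/16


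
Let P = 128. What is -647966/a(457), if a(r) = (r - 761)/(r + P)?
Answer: 189530055/152 ≈ 1.2469e+6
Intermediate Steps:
a(r) = (-761 + r)/(128 + r) (a(r) = (r - 761)/(r + 128) = (-761 + r)/(128 + r))
-647966/a(457) = -647966*(128 + 457)/(-761 + 457) = -647966/(-304/585) = -647966*(-585/304) = 189530055/152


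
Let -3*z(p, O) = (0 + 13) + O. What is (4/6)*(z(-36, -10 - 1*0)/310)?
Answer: -1/465 ≈ -0.0021505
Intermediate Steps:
z(p, O) = -13/3 - O/3 (z(p, O) = -((0 + 13) + O)/3 = -(13 + O)/3 = -13/3 - O/3)
(4/6)*(z(-36, -10 - 1*0)/310) = (4/6)*((-13/3 - (-10 - 1*0)/3)/310) = (4*(⅙))*((-13/3 - (-10 + 0)/3)*(1/310)) = 2*((-13/3 - ⅓*(-10))*(1/310))/3 = 2*((-13/3 + 10/3)*(1/310))/3 = 2*(-1*1/310)/3 = (⅔)*(-1/310) = -1/465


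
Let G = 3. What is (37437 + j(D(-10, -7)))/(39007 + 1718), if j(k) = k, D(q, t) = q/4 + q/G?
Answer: 224587/244350 ≈ 0.91912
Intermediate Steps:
D(q, t) = 7*q/12 (D(q, t) = q/4 + q/3 = 7*q/12)
(37437 + j(D(-10, -7)))/(39007 + 1718) = (37437 + (7/12)*(-10))/(39007 + 1718) = (37437 - 35/6)/40725 = (224587/6)*(1/40725) = 224587/244350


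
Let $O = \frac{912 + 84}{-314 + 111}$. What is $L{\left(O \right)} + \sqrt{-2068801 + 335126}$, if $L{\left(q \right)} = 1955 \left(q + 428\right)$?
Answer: $\frac{167911040}{203} + 5 i \sqrt{69347} \approx 8.2715 \cdot 10^{5} + 1316.7 i$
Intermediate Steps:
$O = - \frac{996}{203}$ ($O = \frac{996}{-203} = 996 \left(- \frac{1}{203}\right) = - \frac{996}{203} \approx -4.9064$)
$L{\left(q \right)} = 836740 + 1955 q$ ($L{\left(q \right)} = 1955 \left(428 + q\right) = 836740 + 1955 q$)
$L{\left(O \right)} + \sqrt{-2068801 + 335126} = \left(836740 + 1955 \left(- \frac{996}{203}\right)\right) + \sqrt{-2068801 + 335126} = \left(836740 - \frac{1947180}{203}\right) + \sqrt{-1733675} = \frac{167911040}{203} + 5 i \sqrt{69347}$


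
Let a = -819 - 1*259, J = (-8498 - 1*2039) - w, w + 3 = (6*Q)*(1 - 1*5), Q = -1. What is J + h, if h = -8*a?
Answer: -1934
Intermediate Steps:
w = 21 (w = -3 + (6*(-1))*(1 - 1*5) = -3 - 6*(1 - 5) = -3 - 6*(-4) = -3 + 24 = 21)
J = -10558 (J = (-8498 - 1*2039) - 1*21 = (-8498 - 2039) - 21 = -10537 - 21 = -10558)
a = -1078 (a = -819 - 259 = -1078)
h = 8624 (h = -8*(-1078) = 8624)
J + h = -10558 + 8624 = -1934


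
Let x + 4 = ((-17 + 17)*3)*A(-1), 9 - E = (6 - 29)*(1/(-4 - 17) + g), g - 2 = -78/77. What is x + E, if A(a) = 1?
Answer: 878/33 ≈ 26.606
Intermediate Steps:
g = 76/77 (g = 2 - 78/77 = 76/77 ≈ 0.98701)
E = 1010/33 (E = 9 - (6 - 29)*(1/(-4 - 17) + 76/77) = 9 - (-23)*(1/(-21) + 76/77) = 9 - (-23)*(-1/21 + 76/77) = 9 - (-23)*31/33 = 9 - 1*(-713/33) = 9 + 713/33 = 1010/33 ≈ 30.606)
x = -4 (x = -4 + ((-17 + 17)*3)*1 = -4 + (0*3)*1 = -4 + 0*1 = -4 + 0 = -4)
x + E = -4 + 1010/33 = 878/33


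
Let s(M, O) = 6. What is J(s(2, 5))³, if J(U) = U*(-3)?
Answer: -5832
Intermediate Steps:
J(U) = -3*U
J(s(2, 5))³ = (-3*6)³ = (-18)³ = -5832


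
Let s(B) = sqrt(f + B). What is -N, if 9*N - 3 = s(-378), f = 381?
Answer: -1/3 - sqrt(3)/9 ≈ -0.52578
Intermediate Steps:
s(B) = sqrt(381 + B)
N = 1/3 + sqrt(3)/9 (N = 1/3 + sqrt(381 - 378)/9 = 1/3 + sqrt(3)/9 ≈ 0.52578)
-N = -(1/3 + sqrt(3)/9) = -1/3 - sqrt(3)/9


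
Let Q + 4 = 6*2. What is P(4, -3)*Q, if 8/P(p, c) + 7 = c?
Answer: -32/5 ≈ -6.4000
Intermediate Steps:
Q = 8 (Q = -4 + 6*2 = -4 + 12 = 8)
P(p, c) = 8/(-7 + c)
P(4, -3)*Q = (8/(-7 - 3))*8 = (8/(-10))*8 = (8*(-⅒))*8 = -⅘*8 = -32/5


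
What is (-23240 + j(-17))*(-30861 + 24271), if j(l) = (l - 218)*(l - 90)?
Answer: -12553950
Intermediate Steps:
j(l) = (-218 + l)*(-90 + l)
(-23240 + j(-17))*(-30861 + 24271) = (-23240 + (19620 + (-17)² - 308*(-17)))*(-30861 + 24271) = (-23240 + (19620 + 289 + 5236))*(-6590) = (-23240 + 25145)*(-6590) = 1905*(-6590) = -12553950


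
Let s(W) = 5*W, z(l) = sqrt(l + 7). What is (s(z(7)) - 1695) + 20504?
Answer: 18809 + 5*sqrt(14) ≈ 18828.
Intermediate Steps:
z(l) = sqrt(7 + l)
(s(z(7)) - 1695) + 20504 = (5*sqrt(7 + 7) - 1695) + 20504 = (5*sqrt(14) - 1695) + 20504 = (-1695 + 5*sqrt(14)) + 20504 = 18809 + 5*sqrt(14)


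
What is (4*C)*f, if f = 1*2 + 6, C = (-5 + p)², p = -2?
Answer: 1568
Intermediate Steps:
C = 49 (C = (-5 - 2)² = (-7)² = 49)
f = 8 (f = 2 + 6 = 8)
(4*C)*f = (4*49)*8 = 196*8 = 1568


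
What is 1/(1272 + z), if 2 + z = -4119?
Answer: -1/2849 ≈ -0.00035100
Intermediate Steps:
z = -4121 (z = -2 - 4119 = -4121)
1/(1272 + z) = 1/(1272 - 4121) = 1/(-2849) = -1/2849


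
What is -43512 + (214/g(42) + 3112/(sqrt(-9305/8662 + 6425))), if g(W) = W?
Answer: -913645/21 + 3112*sqrt(481988717790)/55644045 ≈ -43468.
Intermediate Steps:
-43512 + (214/g(42) + 3112/(sqrt(-9305/8662 + 6425))) = -43512 + (214/42 + 3112/(sqrt(-9305/8662 + 6425))) = -43512 + (214*(1/42) + 3112/(sqrt(-9305*1/8662 + 6425))) = -43512 + (107/21 + 3112/(sqrt(-9305/8662 + 6425))) = -43512 + (107/21 + 3112/(sqrt(55644045/8662))) = -43512 + (107/21 + 3112/((sqrt(481988717790)/8662))) = -43512 + (107/21 + 3112*(sqrt(481988717790)/55644045)) = -43512 + (107/21 + 3112*sqrt(481988717790)/55644045) = -913645/21 + 3112*sqrt(481988717790)/55644045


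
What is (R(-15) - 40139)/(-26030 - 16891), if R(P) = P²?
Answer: 39914/42921 ≈ 0.92994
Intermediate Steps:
(R(-15) - 40139)/(-26030 - 16891) = ((-15)² - 40139)/(-26030 - 16891) = (225 - 40139)/(-42921) = -39914*(-1/42921) = 39914/42921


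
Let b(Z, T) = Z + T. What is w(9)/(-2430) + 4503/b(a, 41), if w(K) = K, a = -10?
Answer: 1215779/8370 ≈ 145.25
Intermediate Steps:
b(Z, T) = T + Z
w(9)/(-2430) + 4503/b(a, 41) = 9/(-2430) + 4503/(41 - 10) = 9*(-1/2430) + 4503/31 = -1/270 + 4503*(1/31) = -1/270 + 4503/31 = 1215779/8370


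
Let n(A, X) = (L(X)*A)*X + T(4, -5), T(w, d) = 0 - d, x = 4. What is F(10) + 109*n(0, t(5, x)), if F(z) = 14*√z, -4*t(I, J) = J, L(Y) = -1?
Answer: 545 + 14*√10 ≈ 589.27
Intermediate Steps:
T(w, d) = -d
t(I, J) = -J/4
n(A, X) = 5 - A*X (n(A, X) = (-A)*X - 1*(-5) = -A*X + 5 = 5 - A*X)
F(10) + 109*n(0, t(5, x)) = 14*√10 + 109*(5 - 1*0*(-¼*4)) = 14*√10 + 109*(5 - 1*0*(-1)) = 14*√10 + 109*(5 + 0) = 14*√10 + 109*5 = 14*√10 + 545 = 545 + 14*√10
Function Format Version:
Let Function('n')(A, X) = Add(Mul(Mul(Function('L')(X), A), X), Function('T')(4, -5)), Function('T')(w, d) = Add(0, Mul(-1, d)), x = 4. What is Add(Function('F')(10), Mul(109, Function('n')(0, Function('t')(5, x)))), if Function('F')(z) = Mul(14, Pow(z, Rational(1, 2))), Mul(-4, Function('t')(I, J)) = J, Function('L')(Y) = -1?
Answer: Add(545, Mul(14, Pow(10, Rational(1, 2)))) ≈ 589.27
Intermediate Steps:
Function('T')(w, d) = Mul(-1, d)
Function('t')(I, J) = Mul(Rational(-1, 4), J)
Function('n')(A, X) = Add(5, Mul(-1, A, X)) (Function('n')(A, X) = Add(Mul(Mul(-1, A), X), Mul(-1, -5)) = Add(Mul(-1, A, X), 5) = Add(5, Mul(-1, A, X)))
Add(Function('F')(10), Mul(109, Function('n')(0, Function('t')(5, x)))) = Add(Mul(14, Pow(10, Rational(1, 2))), Mul(109, Add(5, Mul(-1, 0, Mul(Rational(-1, 4), 4))))) = Add(Mul(14, Pow(10, Rational(1, 2))), Mul(109, Add(5, Mul(-1, 0, -1)))) = Add(Mul(14, Pow(10, Rational(1, 2))), Mul(109, Add(5, 0))) = Add(Mul(14, Pow(10, Rational(1, 2))), Mul(109, 5)) = Add(Mul(14, Pow(10, Rational(1, 2))), 545) = Add(545, Mul(14, Pow(10, Rational(1, 2))))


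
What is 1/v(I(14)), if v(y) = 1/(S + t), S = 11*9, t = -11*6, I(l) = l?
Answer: 33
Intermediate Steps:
t = -66
S = 99
v(y) = 1/33 (v(y) = 1/(99 - 66) = 1/33)
1/v(I(14)) = 1/(1/33) = 33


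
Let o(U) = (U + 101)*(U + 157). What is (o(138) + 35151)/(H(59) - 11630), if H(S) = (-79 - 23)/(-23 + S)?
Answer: -633936/69797 ≈ -9.0826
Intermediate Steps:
o(U) = (101 + U)*(157 + U)
H(S) = -102/(-23 + S)
(o(138) + 35151)/(H(59) - 11630) = ((15857 + 138**2 + 258*138) + 35151)/(-102/(-23 + 59) - 11630) = ((15857 + 19044 + 35604) + 35151)/(-102/36 - 11630) = (70505 + 35151)/(-102*1/36 - 11630) = 105656/(-17/6 - 11630) = 105656/(-69797/6) = 105656*(-6/69797) = -633936/69797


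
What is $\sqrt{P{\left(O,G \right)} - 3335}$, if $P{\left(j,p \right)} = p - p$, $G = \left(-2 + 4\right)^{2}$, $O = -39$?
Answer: $i \sqrt{3335} \approx 57.749 i$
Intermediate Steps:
$G = 4$ ($G = 2^{2} = 4$)
$P{\left(j,p \right)} = 0$
$\sqrt{P{\left(O,G \right)} - 3335} = \sqrt{0 - 3335} = \sqrt{-3335} = i \sqrt{3335}$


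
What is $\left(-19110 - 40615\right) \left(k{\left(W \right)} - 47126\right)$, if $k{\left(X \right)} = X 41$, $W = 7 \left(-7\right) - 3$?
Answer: $2941934050$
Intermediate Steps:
$W = -52$ ($W = -49 - 3 = -52$)
$k{\left(X \right)} = 41 X$
$\left(-19110 - 40615\right) \left(k{\left(W \right)} - 47126\right) = \left(-19110 - 40615\right) \left(41 \left(-52\right) - 47126\right) = - 59725 \left(-2132 - 47126\right) = \left(-59725\right) \left(-49258\right) = 2941934050$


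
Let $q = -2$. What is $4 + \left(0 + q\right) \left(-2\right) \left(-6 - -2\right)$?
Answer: $-12$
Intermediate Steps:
$4 + \left(0 + q\right) \left(-2\right) \left(-6 - -2\right) = 4 + \left(0 - 2\right) \left(-2\right) \left(-6 - -2\right) = 4 + \left(-2\right) \left(-2\right) \left(-6 + 2\right) = 4 + 4 \left(-4\right) = 4 - 16 = -12$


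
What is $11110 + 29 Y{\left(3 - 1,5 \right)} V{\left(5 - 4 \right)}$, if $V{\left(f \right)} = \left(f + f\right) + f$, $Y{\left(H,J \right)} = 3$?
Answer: $11371$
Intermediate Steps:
$V{\left(f \right)} = 3 f$ ($V{\left(f \right)} = 2 f + f = 3 f$)
$11110 + 29 Y{\left(3 - 1,5 \right)} V{\left(5 - 4 \right)} = 11110 + 29 \cdot 3 \cdot 3 \left(5 - 4\right) = 11110 + 87 \cdot 3 \cdot 1 = 11110 + 87 \cdot 3 = 11110 + 261 = 11371$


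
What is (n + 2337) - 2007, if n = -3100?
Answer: -2770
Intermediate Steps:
(n + 2337) - 2007 = (-3100 + 2337) - 2007 = -763 - 2007 = -2770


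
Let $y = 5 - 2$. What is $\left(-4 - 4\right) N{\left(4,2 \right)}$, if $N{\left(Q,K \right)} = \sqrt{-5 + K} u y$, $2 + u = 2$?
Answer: $0$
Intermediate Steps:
$y = 3$ ($y = 5 - 2 = 3$)
$u = 0$ ($u = -2 + 2 = 0$)
$N{\left(Q,K \right)} = 0$ ($N{\left(Q,K \right)} = \sqrt{-5 + K} 0 \cdot 3 = 0 \cdot 3 = 0$)
$\left(-4 - 4\right) N{\left(4,2 \right)} = \left(-4 - 4\right) 0 = \left(-8\right) 0 = 0$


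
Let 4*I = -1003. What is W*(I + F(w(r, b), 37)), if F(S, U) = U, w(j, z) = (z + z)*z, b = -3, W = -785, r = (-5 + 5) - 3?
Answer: 671175/4 ≈ 1.6779e+5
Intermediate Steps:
r = -3 (r = 0 - 3 = -3)
w(j, z) = 2*z**2 (w(j, z) = (2*z)*z = 2*z**2)
I = -1003/4 (I = (1/4)*(-1003) = -1003/4 ≈ -250.75)
W*(I + F(w(r, b), 37)) = -785*(-1003/4 + 37) = -785*(-855/4) = 671175/4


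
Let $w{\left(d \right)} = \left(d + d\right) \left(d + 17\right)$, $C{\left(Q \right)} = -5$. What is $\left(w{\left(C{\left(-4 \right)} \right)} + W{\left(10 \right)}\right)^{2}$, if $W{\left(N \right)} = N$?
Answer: $12100$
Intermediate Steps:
$w{\left(d \right)} = 2 d \left(17 + d\right)$
$\left(w{\left(C{\left(-4 \right)} \right)} + W{\left(10 \right)}\right)^{2} = \left(2 \left(-5\right) \left(17 - 5\right) + 10\right)^{2} = \left(2 \left(-5\right) 12 + 10\right)^{2} = \left(-120 + 10\right)^{2} = \left(-110\right)^{2} = 12100$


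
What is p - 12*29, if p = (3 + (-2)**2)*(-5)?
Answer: -383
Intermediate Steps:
p = -35 (p = (3 + 4)*(-5) = 7*(-5) = -35)
p - 12*29 = -35 - 12*29 = -35 - 348 = -383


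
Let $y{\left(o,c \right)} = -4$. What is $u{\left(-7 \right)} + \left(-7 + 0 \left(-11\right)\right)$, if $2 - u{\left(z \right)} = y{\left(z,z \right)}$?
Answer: $-1$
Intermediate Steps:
$u{\left(z \right)} = 6$ ($u{\left(z \right)} = 2 - -4 = 2 + 4 = 6$)
$u{\left(-7 \right)} + \left(-7 + 0 \left(-11\right)\right) = 6 + \left(-7 + 0 \left(-11\right)\right) = 6 + \left(-7 + 0\right) = 6 - 7 = -1$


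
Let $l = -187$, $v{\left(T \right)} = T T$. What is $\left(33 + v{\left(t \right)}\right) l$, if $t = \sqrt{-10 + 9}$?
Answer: $-5984$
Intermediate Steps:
$t = i$ ($t = \sqrt{-1} = i \approx 1.0 i$)
$v{\left(T \right)} = T^{2}$
$\left(33 + v{\left(t \right)}\right) l = \left(33 + i^{2}\right) \left(-187\right) = \left(33 - 1\right) \left(-187\right) = 32 \left(-187\right) = -5984$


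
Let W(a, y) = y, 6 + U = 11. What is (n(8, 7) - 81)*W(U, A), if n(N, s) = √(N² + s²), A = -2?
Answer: 162 - 2*√113 ≈ 140.74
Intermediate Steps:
U = 5 (U = -6 + 11 = 5)
(n(8, 7) - 81)*W(U, A) = (√(8² + 7²) - 81)*(-2) = (√(64 + 49) - 81)*(-2) = (√113 - 81)*(-2) = (-81 + √113)*(-2) = 162 - 2*√113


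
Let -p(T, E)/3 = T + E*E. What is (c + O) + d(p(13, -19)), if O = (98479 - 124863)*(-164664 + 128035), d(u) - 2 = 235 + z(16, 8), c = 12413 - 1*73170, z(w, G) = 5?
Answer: 966359021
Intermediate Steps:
p(T, E) = -3*T - 3*E**2 (p(T, E) = -3*(T + E*E) = -3*(T + E**2) = -3*T - 3*E**2)
c = -60757 (c = 12413 - 73170 = -60757)
d(u) = 242 (d(u) = 2 + (235 + 5) = 2 + 240 = 242)
O = 966419536 (O = -26384*(-36629) = 966419536)
(c + O) + d(p(13, -19)) = (-60757 + 966419536) + 242 = 966358779 + 242 = 966359021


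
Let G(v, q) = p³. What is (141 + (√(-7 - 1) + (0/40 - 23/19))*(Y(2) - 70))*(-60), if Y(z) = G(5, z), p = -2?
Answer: -268380/19 + 9360*I*√2 ≈ -14125.0 + 13237.0*I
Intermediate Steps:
G(v, q) = -8 (G(v, q) = (-2)³ = -8)
Y(z) = -8
(141 + (√(-7 - 1) + (0/40 - 23/19))*(Y(2) - 70))*(-60) = (141 + (√(-7 - 1) + (0/40 - 23/19))*(-8 - 70))*(-60) = (141 + (√(-8) + (0*(1/40) - 23*1/19))*(-78))*(-60) = (141 + (2*I*√2 + (0 - 23/19))*(-78))*(-60) = (141 + (2*I*√2 - 23/19)*(-78))*(-60) = (141 + (-23/19 + 2*I*√2)*(-78))*(-60) = (141 + (1794/19 - 156*I*√2))*(-60) = (4473/19 - 156*I*√2)*(-60) = -268380/19 + 9360*I*√2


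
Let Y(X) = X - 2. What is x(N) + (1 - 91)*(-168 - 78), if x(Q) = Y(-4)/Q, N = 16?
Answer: 177117/8 ≈ 22140.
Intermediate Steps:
Y(X) = -2 + X
x(Q) = -6/Q (x(Q) = (-2 - 4)/Q = -6/Q)
x(N) + (1 - 91)*(-168 - 78) = -6/16 + (1 - 91)*(-168 - 78) = -6*1/16 - 90*(-246) = -3/8 + 22140 = 177117/8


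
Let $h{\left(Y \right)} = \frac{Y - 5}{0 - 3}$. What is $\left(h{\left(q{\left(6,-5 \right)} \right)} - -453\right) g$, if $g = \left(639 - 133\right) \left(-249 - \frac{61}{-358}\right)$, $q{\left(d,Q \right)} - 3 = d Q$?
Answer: $- \frac{31349652763}{537} \approx -5.8379 \cdot 10^{7}$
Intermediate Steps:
$q{\left(d,Q \right)} = 3 + Q d$ ($q{\left(d,Q \right)} = 3 + d Q = 3 + Q d$)
$h{\left(Y \right)} = \frac{5}{3} - \frac{Y}{3}$ ($h{\left(Y \right)} = \frac{-5 + Y}{-3} = \left(-5 + Y\right) \left(- \frac{1}{3}\right) = \frac{5}{3} - \frac{Y}{3}$)
$g = - \frac{22537493}{179}$ ($g = 506 \left(-249 - - \frac{61}{358}\right) = 506 \left(-249 + \frac{61}{358}\right) = 506 \left(- \frac{89081}{358}\right) = - \frac{22537493}{179} \approx -1.2591 \cdot 10^{5}$)
$\left(h{\left(q{\left(6,-5 \right)} \right)} - -453\right) g = \left(\left(\frac{5}{3} - \frac{3 - 30}{3}\right) - -453\right) \left(- \frac{22537493}{179}\right) = \left(\left(\frac{5}{3} - \frac{3 - 30}{3}\right) + 453\right) \left(- \frac{22537493}{179}\right) = \left(\left(\frac{5}{3} - -9\right) + 453\right) \left(- \frac{22537493}{179}\right) = \left(\left(\frac{5}{3} + 9\right) + 453\right) \left(- \frac{22537493}{179}\right) = \left(\frac{32}{3} + 453\right) \left(- \frac{22537493}{179}\right) = \frac{1391}{3} \left(- \frac{22537493}{179}\right) = - \frac{31349652763}{537}$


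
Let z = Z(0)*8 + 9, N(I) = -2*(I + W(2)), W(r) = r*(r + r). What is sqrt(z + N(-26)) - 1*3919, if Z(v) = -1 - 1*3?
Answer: -3919 + sqrt(13) ≈ -3915.4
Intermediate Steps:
Z(v) = -4 (Z(v) = -1 - 3 = -4)
W(r) = 2*r**2 (W(r) = r*(2*r) = 2*r**2)
N(I) = -16 - 2*I (N(I) = -2*(I + 2*2**2) = -2*(I + 2*4) = -2*(I + 8) = -2*(8 + I) = -16 - 2*I)
z = -23 (z = -4*8 + 9 = -32 + 9 = -23)
sqrt(z + N(-26)) - 1*3919 = sqrt(-23 + (-16 - 2*(-26))) - 1*3919 = sqrt(-23 + (-16 + 52)) - 3919 = sqrt(-23 + 36) - 3919 = sqrt(13) - 3919 = -3919 + sqrt(13)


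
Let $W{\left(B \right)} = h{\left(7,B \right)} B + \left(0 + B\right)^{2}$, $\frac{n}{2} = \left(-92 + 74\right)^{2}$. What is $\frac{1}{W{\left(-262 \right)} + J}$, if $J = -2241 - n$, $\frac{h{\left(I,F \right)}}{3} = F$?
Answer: $\frac{1}{271687} \approx 3.6807 \cdot 10^{-6}$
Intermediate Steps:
$h{\left(I,F \right)} = 3 F$
$n = 648$ ($n = 2 \left(-92 + 74\right)^{2} = 2 \left(-18\right)^{2} = 2 \cdot 324 = 648$)
$W{\left(B \right)} = 4 B^{2}$ ($W{\left(B \right)} = 3 B B + \left(0 + B\right)^{2} = 3 B^{2} + B^{2} = 4 B^{2}$)
$J = -2889$ ($J = -2241 - 648 = -2889$)
$\frac{1}{W{\left(-262 \right)} + J} = \frac{1}{4 \left(-262\right)^{2} - 2889} = \frac{1}{4 \cdot 68644 - 2889} = \frac{1}{274576 - 2889} = \frac{1}{271687}$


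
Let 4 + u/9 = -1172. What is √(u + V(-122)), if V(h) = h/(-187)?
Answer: I*√370089082/187 ≈ 102.88*I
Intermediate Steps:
u = -10584 (u = -36 + 9*(-1172) = -36 - 10548 = -10584)
V(h) = -h/187 (V(h) = h*(-1/187) = -h/187)
√(u + V(-122)) = √(-10584 - 1/187*(-122)) = √(-10584 + 122/187) = √(-1979086/187) = I*√370089082/187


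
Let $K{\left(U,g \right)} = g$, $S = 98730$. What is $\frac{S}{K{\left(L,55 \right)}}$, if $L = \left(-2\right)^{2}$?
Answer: $\frac{19746}{11} \approx 1795.1$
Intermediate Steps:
$L = 4$
$\frac{S}{K{\left(L,55 \right)}} = \frac{98730}{55} = 98730 \cdot \frac{1}{55} = \frac{19746}{11}$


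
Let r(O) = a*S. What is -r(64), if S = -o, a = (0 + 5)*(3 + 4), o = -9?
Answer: -315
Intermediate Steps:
a = 35 (a = 5*7 = 35)
S = 9 (S = -1*(-9) = 9)
r(O) = 315 (r(O) = 35*9 = 315)
-r(64) = -1*315 = -315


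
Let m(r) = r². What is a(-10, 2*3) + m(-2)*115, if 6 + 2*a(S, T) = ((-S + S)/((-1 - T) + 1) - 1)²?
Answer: 915/2 ≈ 457.50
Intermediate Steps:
a(S, T) = -5/2 (a(S, T) = -3 + ((-S + S)/((-1 - T) + 1) - 1)²/2 = -3 + (0/((-T)) - 1)²/2 = -3 + (0*(-1/T) - 1)²/2 = -3 + (0 - 1)²/2 = -3 + (½)*(-1)² = -3 + (½)*1 = -3 + ½ = -5/2)
a(-10, 2*3) + m(-2)*115 = -5/2 + (-2)²*115 = -5/2 + 4*115 = -5/2 + 460 = 915/2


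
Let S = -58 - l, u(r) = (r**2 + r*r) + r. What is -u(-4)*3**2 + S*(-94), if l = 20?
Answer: 7080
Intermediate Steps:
u(r) = r + 2*r**2 (u(r) = (r**2 + r**2) + r = 2*r**2 + r = r + 2*r**2)
S = -78 (S = -58 - 1*20 = -58 - 20 = -78)
-u(-4)*3**2 + S*(-94) = -(-4)*(1 + 2*(-4))*3**2 - 78*(-94) = -(-4)*(1 - 8)*9 + 7332 = -(-4)*(-7)*9 + 7332 = -1*28*9 + 7332 = -28*9 + 7332 = -252 + 7332 = 7080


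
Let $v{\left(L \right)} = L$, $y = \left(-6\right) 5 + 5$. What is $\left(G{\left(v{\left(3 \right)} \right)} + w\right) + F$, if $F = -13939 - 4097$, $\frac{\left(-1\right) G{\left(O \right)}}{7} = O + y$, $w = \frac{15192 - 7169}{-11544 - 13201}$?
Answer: $- \frac{442498113}{24745} \approx -17882.0$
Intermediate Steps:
$y = -25$ ($y = -30 + 5 = -25$)
$w = - \frac{8023}{24745}$ ($w = \frac{8023}{-24745} = 8023 \left(- \frac{1}{24745}\right) = - \frac{8023}{24745} \approx -0.32423$)
$G{\left(O \right)} = 175 - 7 O$ ($G{\left(O \right)} = - 7 \left(O - 25\right) = - 7 \left(-25 + O\right) = 175 - 7 O$)
$F = -18036$ ($F = -13939 - 4097 = -18036$)
$\left(G{\left(v{\left(3 \right)} \right)} + w\right) + F = \left(\left(175 - 21\right) - \frac{8023}{24745}\right) - 18036 = \left(154 - \frac{8023}{24745}\right) - 18036 = \frac{3802707}{24745} - 18036 = - \frac{442498113}{24745}$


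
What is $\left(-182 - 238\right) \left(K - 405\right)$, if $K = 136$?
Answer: $112980$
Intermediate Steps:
$\left(-182 - 238\right) \left(K - 405\right) = \left(-182 - 238\right) \left(136 - 405\right) = \left(-420\right) \left(-269\right) = 112980$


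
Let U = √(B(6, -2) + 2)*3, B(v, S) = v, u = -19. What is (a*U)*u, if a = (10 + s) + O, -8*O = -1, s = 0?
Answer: -4617*√2/4 ≈ -1632.4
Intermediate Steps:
O = ⅛ (O = -⅛*(-1) = ⅛ ≈ 0.12500)
a = 81/8 (a = (10 + 0) + ⅛ = 10 + ⅛ = 81/8 ≈ 10.125)
U = 6*√2 (U = √(6 + 2)*3 = √8*3 = (2*√2)*3 = 6*√2 ≈ 8.4853)
(a*U)*u = (81*(6*√2)/8)*(-19) = (243*√2/4)*(-19) = -4617*√2/4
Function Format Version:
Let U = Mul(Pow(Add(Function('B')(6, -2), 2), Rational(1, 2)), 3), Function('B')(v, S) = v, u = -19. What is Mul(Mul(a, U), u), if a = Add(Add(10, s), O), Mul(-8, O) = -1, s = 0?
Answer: Mul(Rational(-4617, 4), Pow(2, Rational(1, 2))) ≈ -1632.4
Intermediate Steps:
O = Rational(1, 8) (O = Mul(Rational(-1, 8), -1) = Rational(1, 8) ≈ 0.12500)
a = Rational(81, 8) (a = Add(Add(10, 0), Rational(1, 8)) = Add(10, Rational(1, 8)) = Rational(81, 8) ≈ 10.125)
U = Mul(6, Pow(2, Rational(1, 2))) (U = Mul(Pow(Add(6, 2), Rational(1, 2)), 3) = Mul(Pow(8, Rational(1, 2)), 3) = Mul(Mul(2, Pow(2, Rational(1, 2))), 3) = Mul(6, Pow(2, Rational(1, 2))) ≈ 8.4853)
Mul(Mul(a, U), u) = Mul(Mul(Rational(81, 8), Mul(6, Pow(2, Rational(1, 2)))), -19) = Mul(Mul(Rational(243, 4), Pow(2, Rational(1, 2))), -19) = Mul(Rational(-4617, 4), Pow(2, Rational(1, 2)))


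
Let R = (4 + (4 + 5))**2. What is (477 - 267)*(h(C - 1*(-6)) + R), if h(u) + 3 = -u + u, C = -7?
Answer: 34860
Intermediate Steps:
h(u) = -3 (h(u) = -3 + (-u + u) = -3 + 0 = -3)
R = 169 (R = (4 + 9)**2 = 13**2 = 169)
(477 - 267)*(h(C - 1*(-6)) + R) = (477 - 267)*(-3 + 169) = 210*166 = 34860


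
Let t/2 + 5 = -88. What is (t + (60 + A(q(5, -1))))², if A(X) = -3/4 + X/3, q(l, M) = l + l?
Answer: 2193361/144 ≈ 15232.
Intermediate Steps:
q(l, M) = 2*l
t = -186 (t = -10 + 2*(-88) = -10 - 176 = -186)
A(X) = -¾ + X/3 (A(X) = -3*¼ + X*(⅓) = -¾ + X/3)
(t + (60 + A(q(5, -1))))² = (-186 + (60 + (-¾ + (2*5)/3)))² = (-186 + (60 + (-¾ + (⅓)*10)))² = (-186 + (60 + (-¾ + 10/3)))² = (-186 + (60 + 31/12))² = (-186 + 751/12)² = (-1481/12)² = 2193361/144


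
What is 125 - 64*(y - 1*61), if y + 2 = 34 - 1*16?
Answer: 3005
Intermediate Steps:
y = 16 (y = -2 + (34 - 1*16) = -2 + (34 - 16) = -2 + 18 = 16)
125 - 64*(y - 1*61) = 125 - 64*(16 - 1*61) = 125 - 64*(16 - 61) = 125 - 64*(-45) = 125 + 2880 = 3005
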